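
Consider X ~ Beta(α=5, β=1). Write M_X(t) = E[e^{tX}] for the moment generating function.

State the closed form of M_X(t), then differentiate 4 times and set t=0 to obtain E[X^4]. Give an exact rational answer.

M_X(t) = ₁F₁(5; 6; t)
D^4[M](t) = 5*₁F₁(9; 10; t)/9

E[X^4] = D^4[M](0) = 5/9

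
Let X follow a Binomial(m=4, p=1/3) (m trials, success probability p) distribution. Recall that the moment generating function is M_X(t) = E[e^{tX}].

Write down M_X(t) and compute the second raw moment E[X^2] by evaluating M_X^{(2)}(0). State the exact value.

E[X^2] = M^(2)(0) = 8/3

M_X(t) = (e^(t)/3 + 2/3)^4
M^(2)(t) = 16*e^(4*t)/81 + 8*e^(3*t)/9 + 32*e^(2*t)/27 + 32*e^(t)/81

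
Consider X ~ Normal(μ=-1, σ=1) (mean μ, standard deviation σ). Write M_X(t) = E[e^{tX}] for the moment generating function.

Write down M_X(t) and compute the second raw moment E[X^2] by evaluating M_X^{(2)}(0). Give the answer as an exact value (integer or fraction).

M_X(t) = e^(t^2/2 - t)
dM/dt = t*e^(-t)*e^(t^2/2) - e^(-t)*e^(t^2/2)
d^2M/dt^2 = (t^2*e^(t^2/2) - 2*t*e^(t^2/2) + 2*e^(t^2/2))*e^(-t)

E[X^2] = d^2M/dt^2 |_{t=0} = 2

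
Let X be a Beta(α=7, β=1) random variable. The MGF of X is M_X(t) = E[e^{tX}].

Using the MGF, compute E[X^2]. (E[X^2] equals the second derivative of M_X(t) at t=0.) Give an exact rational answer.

M_X(t) = ₁F₁(7; 8; t)
M′(t) = 7*₁F₁(8; 9; t)/8
M′′(t) = 7*₁F₁(9; 10; t)/9

E[X^2] = M′′(0) = 7/9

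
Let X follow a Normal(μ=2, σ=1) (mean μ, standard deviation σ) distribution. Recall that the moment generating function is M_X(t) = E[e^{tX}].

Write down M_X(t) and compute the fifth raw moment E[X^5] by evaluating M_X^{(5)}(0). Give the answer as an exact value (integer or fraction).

E[X^5] = d^5M/dt^5 |_{t=0} = 142

M_X(t) = e^(t^2/2 + 2*t)
dM/dt = t*e^(2*t)*e^(t^2/2) + 2*e^(2*t)*e^(t^2/2)
d^2M/dt^2 = t^2*e^(2*t)*e^(t^2/2) + 4*t*e^(2*t)*e^(t^2/2) + 5*e^(2*t)*e^(t^2/2)
d^3M/dt^3 = t^3*e^(2*t)*e^(t^2/2) + 6*t^2*e^(2*t)*e^(t^2/2) + 15*t*e^(2*t)*e^(t^2/2) + 14*e^(2*t)*e^(t^2/2)
d^4M/dt^4 = t^4*e^(2*t)*e^(t^2/2) + 8*t^3*e^(2*t)*e^(t^2/2) + 30*t^2*e^(2*t)*e^(t^2/2) + 56*t*e^(2*t)*e^(t^2/2) + 43*e^(2*t)*e^(t^2/2)
d^5M/dt^5 = t^5*e^(2*t)*e^(t^2/2) + 10*t^4*e^(2*t)*e^(t^2/2) + 50*t^3*e^(2*t)*e^(t^2/2) + 140*t^2*e^(2*t)*e^(t^2/2) + 215*t*e^(2*t)*e^(t^2/2) + 142*e^(2*t)*e^(t^2/2)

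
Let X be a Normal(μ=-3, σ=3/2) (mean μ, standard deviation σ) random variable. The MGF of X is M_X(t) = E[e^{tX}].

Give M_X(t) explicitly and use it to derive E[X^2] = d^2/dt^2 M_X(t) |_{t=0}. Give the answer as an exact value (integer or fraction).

M_X(t) = e^(9*t^2/8 - 3*t)
M^(2)(t) = (81*t^2*e^(9*t^2/8) - 216*t*e^(9*t^2/8) + 180*e^(9*t^2/8))*e^(-3*t)/16

E[X^2] = M^(2)(0) = 45/4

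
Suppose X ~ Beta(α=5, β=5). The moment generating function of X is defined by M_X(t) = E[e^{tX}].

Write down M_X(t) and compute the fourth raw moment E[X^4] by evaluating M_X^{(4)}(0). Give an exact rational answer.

M_X(t) = ₁F₁(5; 10; t)
D^4[M](t) = 14*₁F₁(9; 14; t)/143

E[X^4] = D^4[M](0) = 14/143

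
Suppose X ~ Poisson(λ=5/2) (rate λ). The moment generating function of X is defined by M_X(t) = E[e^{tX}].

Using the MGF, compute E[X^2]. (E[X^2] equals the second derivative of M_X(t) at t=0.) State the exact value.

E[X^2] = d^2M/dt^2 |_{t=0} = 35/4

M_X(t) = e^(5*e^(t)/2 - 5/2)
dM/dt = 5*e^(-5/2)*e^(t)*e^(5*e^(t)/2)/2
d^2M/dt^2 = (25*e^(2*t)*e^(5*e^(t)/2) + 10*e^(t)*e^(5*e^(t)/2))*e^(-5/2)/4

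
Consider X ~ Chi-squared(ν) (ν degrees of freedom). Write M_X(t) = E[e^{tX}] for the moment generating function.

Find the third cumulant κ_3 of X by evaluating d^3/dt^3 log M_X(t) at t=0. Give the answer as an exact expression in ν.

κ_3 = K^(3)(0) = 8*ν

M_X(t) = (1 - 2*t)^(-ν/2)
K_X(t) = log M_X(t) = -ν*log(1 - 2*t)/2
K^(3)(t) = -8*ν/(8*t^3 - 12*t^2 + 6*t - 1)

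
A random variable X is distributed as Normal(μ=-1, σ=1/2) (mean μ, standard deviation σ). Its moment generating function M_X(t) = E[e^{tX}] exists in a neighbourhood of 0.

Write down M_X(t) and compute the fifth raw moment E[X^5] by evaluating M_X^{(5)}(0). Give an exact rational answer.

M_X(t) = e^(t^2/8 - t)
M^(5)(t) = (t^5*e^(t^2/8) - 20*t^4*e^(t^2/8) + 200*t^3*e^(t^2/8) - 1120*t^2*e^(t^2/8) + 3440*t*e^(t^2/8) - 4544*e^(t^2/8))*e^(-t)/1024

E[X^5] = M^(5)(0) = -71/16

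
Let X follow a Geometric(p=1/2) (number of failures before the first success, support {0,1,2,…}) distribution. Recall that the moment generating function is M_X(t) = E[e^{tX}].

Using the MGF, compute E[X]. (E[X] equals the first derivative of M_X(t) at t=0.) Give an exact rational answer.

M_X(t) = 1/(2*(1 - e^(t)/2))
M′(t) = e^(t)/(e^(2*t) - 4*e^(t) + 4)

E[X] = M′(0) = 1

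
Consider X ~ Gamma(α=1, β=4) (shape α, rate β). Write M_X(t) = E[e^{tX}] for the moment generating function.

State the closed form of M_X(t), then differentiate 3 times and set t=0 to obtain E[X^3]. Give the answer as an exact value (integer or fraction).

M_X(t) = 4/(4 - t)
M′(t) = 4/(t^2 - 8*t + 16)
M′′(t) = -8/(t^3 - 12*t^2 + 48*t - 64)
M′′′(t) = 24/(t^4 - 16*t^3 + 96*t^2 - 256*t + 256)

E[X^3] = M′′′(0) = 3/32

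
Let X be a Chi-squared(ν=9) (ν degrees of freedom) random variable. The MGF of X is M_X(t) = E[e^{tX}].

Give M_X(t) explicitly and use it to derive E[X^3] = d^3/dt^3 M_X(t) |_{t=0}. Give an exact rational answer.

E[X^3] = M′′′(0) = 1287

M_X(t) = (1 - 2*t)^(-9/2)
M′(t) = -9/(32*t^5*√(1 - 2*t) - 80*t^4*√(1 - 2*t) + 80*t^3*√(1 - 2*t) - 40*t^2*√(1 - 2*t) + 10*t*√(1 - 2*t) - √(1 - 2*t))
M′′(t) = 99/(64*t^6*√(1 - 2*t) - 192*t^5*√(1 - 2*t) + 240*t^4*√(1 - 2*t) - 160*t^3*√(1 - 2*t) + 60*t^2*√(1 - 2*t) - 12*t*√(1 - 2*t) + √(1 - 2*t))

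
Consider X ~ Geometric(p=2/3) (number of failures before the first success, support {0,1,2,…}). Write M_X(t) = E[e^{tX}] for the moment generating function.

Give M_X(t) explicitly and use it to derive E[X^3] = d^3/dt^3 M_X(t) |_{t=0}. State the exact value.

M_X(t) = 2/(3*(1 - e^(t)/3))
M′(t) = 2*e^(t)/(e^(2*t) - 6*e^(t) + 9)
M′′(t) = (-2*e^(2*t) - 6*e^(t))/(e^(3*t) - 9*e^(2*t) + 27*e^(t) - 27)
M′′′(t) = (2*e^(3*t) + 24*e^(2*t) + 18*e^(t))/(e^(4*t) - 12*e^(3*t) + 54*e^(2*t) - 108*e^(t) + 81)

E[X^3] = M′′′(0) = 11/4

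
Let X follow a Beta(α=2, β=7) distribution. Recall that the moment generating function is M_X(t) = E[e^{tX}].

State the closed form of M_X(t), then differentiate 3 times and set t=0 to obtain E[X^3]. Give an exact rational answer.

M_X(t) = ₁F₁(2; 9; t)
D^3[M](t) = 4*₁F₁(5; 12; t)/165

E[X^3] = D^3[M](0) = 4/165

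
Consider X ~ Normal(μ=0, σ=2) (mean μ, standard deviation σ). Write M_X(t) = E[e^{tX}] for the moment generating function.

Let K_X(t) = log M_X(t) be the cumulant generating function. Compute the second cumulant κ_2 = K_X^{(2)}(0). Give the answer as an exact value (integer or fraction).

κ_2 = D^2[K](0) = 4

M_X(t) = e^(2*t^2)
K_X(t) = log M_X(t) = 2*t^2
D^2[K](t) = 4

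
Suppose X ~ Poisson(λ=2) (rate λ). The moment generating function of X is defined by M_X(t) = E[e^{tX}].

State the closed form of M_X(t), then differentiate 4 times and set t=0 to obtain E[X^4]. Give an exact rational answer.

E[X^4] = d^4M/dt^4 |_{t=0} = 94

M_X(t) = e^(2*e^(t) - 2)
dM/dt = 2*e^(-2)*e^(t)*e^(2*e^(t))
d^2M/dt^2 = (4*e^(2*t)*e^(2*e^(t)) + 2*e^(t)*e^(2*e^(t)))*e^(-2)
d^3M/dt^3 = (8*e^(3*t)*e^(2*e^(t)) + 12*e^(2*t)*e^(2*e^(t)) + 2*e^(t)*e^(2*e^(t)))*e^(-2)
d^4M/dt^4 = (16*e^(4*t)*e^(2*e^(t)) + 48*e^(3*t)*e^(2*e^(t)) + 28*e^(2*t)*e^(2*e^(t)) + 2*e^(t)*e^(2*e^(t)))*e^(-2)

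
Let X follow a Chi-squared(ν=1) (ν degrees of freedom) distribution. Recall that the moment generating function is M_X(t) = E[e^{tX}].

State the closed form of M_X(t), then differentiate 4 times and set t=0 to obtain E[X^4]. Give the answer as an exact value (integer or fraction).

M_X(t) = 1/√(1 - 2*t)
D^4[M](t) = 105/(16*t^4*√(1 - 2*t) - 32*t^3*√(1 - 2*t) + 24*t^2*√(1 - 2*t) - 8*t*√(1 - 2*t) + √(1 - 2*t))

E[X^4] = D^4[M](0) = 105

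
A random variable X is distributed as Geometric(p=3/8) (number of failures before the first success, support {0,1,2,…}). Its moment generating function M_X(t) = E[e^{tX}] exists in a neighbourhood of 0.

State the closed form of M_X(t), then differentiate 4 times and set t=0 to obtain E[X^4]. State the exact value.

M_X(t) = 3/(8*(1 - 5*e^(t)/8))
M′(t) = 15*e^(t)/(25*e^(2*t) - 80*e^(t) + 64)
M′′(t) = (-75*e^(2*t) - 120*e^(t))/(125*e^(3*t) - 600*e^(2*t) + 960*e^(t) - 512)
M′′′(t) = (375*e^(3*t) + 2400*e^(2*t) + 960*e^(t))/(625*e^(4*t) - 4000*e^(3*t) + 9600*e^(2*t) - 10240*e^(t) + 4096)
M′′′′(t) = (-1875*e^(4*t) - 33000*e^(3*t) - 52800*e^(2*t) - 7680*e^(t))/(3125*e^(5*t) - 25000*e^(4*t) + 80000*e^(3*t) - 128000*e^(2*t) + 102400*e^(t) - 32768)

E[X^4] = M′′′′(0) = 10595/27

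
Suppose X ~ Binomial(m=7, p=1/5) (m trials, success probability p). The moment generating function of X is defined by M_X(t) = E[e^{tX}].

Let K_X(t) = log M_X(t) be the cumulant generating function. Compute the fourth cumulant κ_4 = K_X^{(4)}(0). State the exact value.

M_X(t) = (e^(t)/5 + 4/5)^7
K_X(t) = log M_X(t) = 7*log(e^(t)/5 + 4/5)
K^(4)(t) = (28*e^(3*t) - 448*e^(2*t) + 448*e^(t))/(e^(4*t) + 16*e^(3*t) + 96*e^(2*t) + 256*e^(t) + 256)

κ_4 = K^(4)(0) = 28/625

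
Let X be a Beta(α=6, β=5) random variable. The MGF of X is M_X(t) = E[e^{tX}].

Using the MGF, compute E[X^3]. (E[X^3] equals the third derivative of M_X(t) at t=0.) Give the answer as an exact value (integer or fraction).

E[X^3] = D^3[M](0) = 28/143

M_X(t) = ₁F₁(6; 11; t)
D^3[M](t) = 28*₁F₁(9; 14; t)/143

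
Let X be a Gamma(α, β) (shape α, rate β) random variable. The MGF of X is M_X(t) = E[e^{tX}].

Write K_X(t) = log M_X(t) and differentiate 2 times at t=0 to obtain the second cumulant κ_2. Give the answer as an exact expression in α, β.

M_X(t) = (β/(β - t))^α
K_X(t) = log M_X(t) = α*(log(β) - log(β - t))
K′(t) = -α/(-β + t)
K′′(t) = α/(β^2 - 2*β*t + t^2)

κ_2 = K′′(0) = α/β^2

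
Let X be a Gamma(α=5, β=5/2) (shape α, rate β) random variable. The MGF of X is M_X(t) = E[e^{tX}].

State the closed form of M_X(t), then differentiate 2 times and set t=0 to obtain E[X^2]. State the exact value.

E[X^2] = d^2M/dt^2 |_{t=0} = 24/5

M_X(t) = 3125/(32*(5/2 - t)^5)
dM/dt = 31250/(64*t^6 - 960*t^5 + 6000*t^4 - 20000*t^3 + 37500*t^2 - 37500*t + 15625)
d^2M/dt^2 = -375000/(128*t^7 - 2240*t^6 + 16800*t^5 - 70000*t^4 + 175000*t^3 - 262500*t^2 + 218750*t - 78125)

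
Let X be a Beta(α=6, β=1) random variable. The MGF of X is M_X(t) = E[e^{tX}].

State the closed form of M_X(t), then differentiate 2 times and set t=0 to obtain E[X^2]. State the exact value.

E[X^2] = M^(2)(0) = 3/4

M_X(t) = ₁F₁(6; 7; t)
M^(2)(t) = 3*₁F₁(8; 9; t)/4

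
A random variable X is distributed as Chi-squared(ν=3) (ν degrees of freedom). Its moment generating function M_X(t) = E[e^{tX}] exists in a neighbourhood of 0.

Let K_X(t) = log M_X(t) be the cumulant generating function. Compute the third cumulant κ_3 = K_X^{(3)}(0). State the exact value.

κ_3 = D^3[K](0) = 24

M_X(t) = (1 - 2*t)^(-3/2)
K_X(t) = log M_X(t) = -3*log(1 - 2*t)/2
D^3[K](t) = -24/(8*t^3 - 12*t^2 + 6*t - 1)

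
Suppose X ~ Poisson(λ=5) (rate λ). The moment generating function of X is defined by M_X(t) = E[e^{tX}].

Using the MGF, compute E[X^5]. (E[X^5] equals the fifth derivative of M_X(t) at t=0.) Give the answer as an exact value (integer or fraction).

M_X(t) = e^(5*e^(t) - 5)
D^5[M](t) = (3125*e^(5*t)*e^(5*e^(t)) + 6250*e^(4*t)*e^(5*e^(t)) + 3125*e^(3*t)*e^(5*e^(t)) + 375*e^(2*t)*e^(5*e^(t)) + 5*e^(t)*e^(5*e^(t)))*e^(-5)

E[X^5] = D^5[M](0) = 12880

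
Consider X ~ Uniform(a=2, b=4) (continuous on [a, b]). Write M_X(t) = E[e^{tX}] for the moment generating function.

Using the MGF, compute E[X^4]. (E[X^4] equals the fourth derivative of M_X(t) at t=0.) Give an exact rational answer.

M_X(t) = (e^(4*t) - e^(2*t))/(2*t)
M′(t) = (4*t*e^(4*t) - 2*t*e^(2*t) - e^(4*t) + e^(2*t))/(2*t^2)
M′′(t) = (8*t^2*e^(4*t) - 2*t^2*e^(2*t) - 4*t*e^(4*t) + 2*t*e^(2*t) + e^(4*t) - e^(2*t))/t^3
M′′′(t) = (32*t^3*e^(4*t) - 4*t^3*e^(2*t) - 24*t^2*e^(4*t) + 6*t^2*e^(2*t) + 12*t*e^(4*t) - 6*t*e^(2*t) - 3*e^(4*t) + 3*e^(2*t))/t^4

E[X^4] = M′′′′(0) = 496/5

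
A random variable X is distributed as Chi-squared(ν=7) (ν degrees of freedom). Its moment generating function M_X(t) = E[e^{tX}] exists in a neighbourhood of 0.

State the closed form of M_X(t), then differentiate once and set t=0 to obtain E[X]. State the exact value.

M_X(t) = (1 - 2*t)^(-7/2)
M^(1)(t) = 7/(16*t^4*√(1 - 2*t) - 32*t^3*√(1 - 2*t) + 24*t^2*√(1 - 2*t) - 8*t*√(1 - 2*t) + √(1 - 2*t))

E[X] = M^(1)(0) = 7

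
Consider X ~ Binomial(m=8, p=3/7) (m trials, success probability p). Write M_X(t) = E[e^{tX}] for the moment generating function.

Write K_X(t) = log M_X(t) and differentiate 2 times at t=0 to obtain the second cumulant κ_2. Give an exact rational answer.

κ_2 = d^2K/dt^2 |_{t=0} = 96/49

M_X(t) = (3*e^(t)/7 + 4/7)^8
K_X(t) = log M_X(t) = 8*log(3*e^(t)/7 + 4/7)
dK/dt = 24*e^(t)/(3*e^(t) + 4)
d^2K/dt^2 = 96*e^(t)/(9*e^(2*t) + 24*e^(t) + 16)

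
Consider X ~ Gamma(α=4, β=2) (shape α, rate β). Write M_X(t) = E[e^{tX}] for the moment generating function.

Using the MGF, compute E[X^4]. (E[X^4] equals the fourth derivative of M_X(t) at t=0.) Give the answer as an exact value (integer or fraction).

E[X^4] = M^(4)(0) = 105/2

M_X(t) = 16/(2 - t)^4
M^(4)(t) = 13440/(t^8 - 16*t^7 + 112*t^6 - 448*t^5 + 1120*t^4 - 1792*t^3 + 1792*t^2 - 1024*t + 256)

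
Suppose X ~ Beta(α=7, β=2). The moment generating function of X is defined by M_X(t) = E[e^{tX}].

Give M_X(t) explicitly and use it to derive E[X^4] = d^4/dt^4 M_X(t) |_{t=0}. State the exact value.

M_X(t) = ₁F₁(7; 9; t)
M′(t) = 7*₁F₁(8; 10; t)/9
M′′(t) = 28*₁F₁(9; 11; t)/45
M′′′(t) = 28*₁F₁(10; 12; t)/55
M′′′′(t) = 14*₁F₁(11; 13; t)/33

E[X^4] = M′′′′(0) = 14/33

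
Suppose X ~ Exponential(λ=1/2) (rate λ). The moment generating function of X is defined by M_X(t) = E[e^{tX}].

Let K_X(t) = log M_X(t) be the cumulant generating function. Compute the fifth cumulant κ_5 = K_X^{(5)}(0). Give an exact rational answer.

M_X(t) = 1/(2*(1/2 - t))
K_X(t) = log M_X(t) = -log(1/2 - t) - log(2)
D^5[K](t) = -768/(32*t^5 - 80*t^4 + 80*t^3 - 40*t^2 + 10*t - 1)

κ_5 = D^5[K](0) = 768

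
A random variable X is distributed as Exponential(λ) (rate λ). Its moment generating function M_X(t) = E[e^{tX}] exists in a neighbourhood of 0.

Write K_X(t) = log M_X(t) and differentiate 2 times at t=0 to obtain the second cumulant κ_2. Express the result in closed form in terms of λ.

M_X(t) = λ/(λ - t)
K_X(t) = log M_X(t) = log(λ) - log(λ - t)
D^2[K](t) = 1/(λ^2 - 2*λ*t + t^2)

κ_2 = D^2[K](0) = λ^(-2)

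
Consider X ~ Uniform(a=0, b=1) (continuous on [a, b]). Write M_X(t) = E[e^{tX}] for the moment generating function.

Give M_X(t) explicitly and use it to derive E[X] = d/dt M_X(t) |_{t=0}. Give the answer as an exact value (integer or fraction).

E[X] = M^(1)(0) = 1/2

M_X(t) = (e^(t) - 1)/t
M^(1)(t) = (t*e^(t) - e^(t) + 1)/t^2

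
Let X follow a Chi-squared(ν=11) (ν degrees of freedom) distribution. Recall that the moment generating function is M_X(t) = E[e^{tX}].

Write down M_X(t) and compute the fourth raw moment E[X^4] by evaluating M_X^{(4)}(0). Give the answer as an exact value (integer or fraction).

E[X^4] = D^4[M](0) = 36465

M_X(t) = (1 - 2*t)^(-11/2)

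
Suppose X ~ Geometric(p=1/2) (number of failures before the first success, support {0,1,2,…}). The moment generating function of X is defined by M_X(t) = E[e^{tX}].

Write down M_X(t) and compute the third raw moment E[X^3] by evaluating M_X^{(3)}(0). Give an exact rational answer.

M_X(t) = 1/(2*(1 - e^(t)/2))
dM/dt = e^(t)/(e^(2*t) - 4*e^(t) + 4)
d^2M/dt^2 = (-e^(2*t) - 2*e^(t))/(e^(3*t) - 6*e^(2*t) + 12*e^(t) - 8)
d^3M/dt^3 = (e^(3*t) + 8*e^(2*t) + 4*e^(t))/(e^(4*t) - 8*e^(3*t) + 24*e^(2*t) - 32*e^(t) + 16)

E[X^3] = d^3M/dt^3 |_{t=0} = 13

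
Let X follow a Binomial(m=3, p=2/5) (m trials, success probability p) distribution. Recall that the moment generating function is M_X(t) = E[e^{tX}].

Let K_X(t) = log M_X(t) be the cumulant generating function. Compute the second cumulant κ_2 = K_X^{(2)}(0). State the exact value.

κ_2 = d^2K/dt^2 |_{t=0} = 18/25

M_X(t) = (2*e^(t)/5 + 3/5)^3
K_X(t) = log M_X(t) = 3*log(2*e^(t)/5 + 3/5)
dK/dt = 6*e^(t)/(2*e^(t) + 3)
d^2K/dt^2 = 18*e^(t)/(4*e^(2*t) + 12*e^(t) + 9)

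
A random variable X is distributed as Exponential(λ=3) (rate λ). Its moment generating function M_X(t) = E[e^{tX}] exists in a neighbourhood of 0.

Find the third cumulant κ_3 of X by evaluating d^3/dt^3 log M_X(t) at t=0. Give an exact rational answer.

κ_3 = D^3[K](0) = 2/27

M_X(t) = 3/(3 - t)
K_X(t) = log M_X(t) = -log(3 - t) + log(3)
D^3[K](t) = -2/(t^3 - 9*t^2 + 27*t - 27)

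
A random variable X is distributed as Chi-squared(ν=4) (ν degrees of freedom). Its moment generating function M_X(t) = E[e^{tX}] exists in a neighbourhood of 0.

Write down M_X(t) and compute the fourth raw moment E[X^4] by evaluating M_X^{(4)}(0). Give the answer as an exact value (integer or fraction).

E[X^4] = d^4M/dt^4 |_{t=0} = 1920

M_X(t) = (1 - 2*t)^(-2)
dM/dt = -4/(8*t^3 - 12*t^2 + 6*t - 1)
d^2M/dt^2 = 24/(16*t^4 - 32*t^3 + 24*t^2 - 8*t + 1)
d^3M/dt^3 = -192/(32*t^5 - 80*t^4 + 80*t^3 - 40*t^2 + 10*t - 1)
d^4M/dt^4 = 1920/(64*t^6 - 192*t^5 + 240*t^4 - 160*t^3 + 60*t^2 - 12*t + 1)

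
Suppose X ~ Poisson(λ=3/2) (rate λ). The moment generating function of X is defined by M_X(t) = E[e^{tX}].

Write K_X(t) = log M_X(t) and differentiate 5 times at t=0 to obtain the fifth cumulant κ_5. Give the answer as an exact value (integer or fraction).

κ_5 = D^5[K](0) = 3/2

M_X(t) = e^(3*e^(t)/2 - 3/2)
K_X(t) = log M_X(t) = 3*e^(t)/2 - 3/2
D^5[K](t) = 3*e^(t)/2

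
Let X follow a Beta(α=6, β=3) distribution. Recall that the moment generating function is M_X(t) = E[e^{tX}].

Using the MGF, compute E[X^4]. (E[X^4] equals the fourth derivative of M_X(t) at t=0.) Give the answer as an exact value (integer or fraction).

M_X(t) = ₁F₁(6; 9; t)
D^4[M](t) = 14*₁F₁(10; 13; t)/55

E[X^4] = D^4[M](0) = 14/55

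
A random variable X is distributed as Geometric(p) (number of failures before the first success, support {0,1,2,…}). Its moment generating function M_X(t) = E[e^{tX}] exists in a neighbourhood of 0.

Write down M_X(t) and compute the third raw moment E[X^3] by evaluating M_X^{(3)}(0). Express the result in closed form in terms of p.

E[X^3] = D^3[M](0) = -1 + 7/p - 12/p^2 + 6/p^3

M_X(t) = p/(-(1 - p)*e^(t) + 1)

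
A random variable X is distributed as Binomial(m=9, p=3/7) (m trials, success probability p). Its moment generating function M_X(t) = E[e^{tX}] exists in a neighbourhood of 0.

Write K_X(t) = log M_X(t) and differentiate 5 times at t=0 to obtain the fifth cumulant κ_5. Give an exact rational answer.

κ_5 = K^(5)(0) = -10260/16807

M_X(t) = (3*e^(t)/7 + 4/7)^9
K_X(t) = log M_X(t) = 9*log(3*e^(t)/7 + 4/7)
K^(5)(t) = (-2916*e^(4*t) + 42768*e^(3*t) - 57024*e^(2*t) + 6912*e^(t))/(243*e^(5*t) + 1620*e^(4*t) + 4320*e^(3*t) + 5760*e^(2*t) + 3840*e^(t) + 1024)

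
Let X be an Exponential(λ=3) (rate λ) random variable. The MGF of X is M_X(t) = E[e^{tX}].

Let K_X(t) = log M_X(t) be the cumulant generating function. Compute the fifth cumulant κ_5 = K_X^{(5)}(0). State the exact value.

M_X(t) = 3/(3 - t)
K_X(t) = log M_X(t) = -log(3 - t) + log(3)
K′(t) = -1/(t - 3)
K′′(t) = 1/(t^2 - 6*t + 9)
K′′′(t) = -2/(t^3 - 9*t^2 + 27*t - 27)
K′′′′(t) = 6/(t^4 - 12*t^3 + 54*t^2 - 108*t + 81)
K′′′′′(t) = -24/(t^5 - 15*t^4 + 90*t^3 - 270*t^2 + 405*t - 243)

κ_5 = K′′′′′(0) = 8/81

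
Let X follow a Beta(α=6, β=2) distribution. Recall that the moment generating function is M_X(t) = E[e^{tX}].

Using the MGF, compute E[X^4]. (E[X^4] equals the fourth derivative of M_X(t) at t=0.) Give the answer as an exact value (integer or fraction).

E[X^4] = M′′′′(0) = 21/55

M_X(t) = ₁F₁(6; 8; t)
M′(t) = 3*₁F₁(7; 9; t)/4
M′′(t) = 7*₁F₁(8; 10; t)/12
M′′′(t) = 7*₁F₁(9; 11; t)/15
M′′′′(t) = 21*₁F₁(10; 12; t)/55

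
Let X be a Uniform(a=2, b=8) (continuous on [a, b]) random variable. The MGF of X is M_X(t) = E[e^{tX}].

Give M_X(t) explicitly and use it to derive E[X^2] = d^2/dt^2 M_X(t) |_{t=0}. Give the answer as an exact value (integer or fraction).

E[X^2] = d^2M/dt^2 |_{t=0} = 28

M_X(t) = (e^(8*t) - e^(2*t))/(6*t)
dM/dt = (8*t*e^(8*t) - 2*t*e^(2*t) - e^(8*t) + e^(2*t))/(6*t^2)
d^2M/dt^2 = (32*t^2*e^(8*t) - 2*t^2*e^(2*t) - 8*t*e^(8*t) + 2*t*e^(2*t) + e^(8*t) - e^(2*t))/(3*t^3)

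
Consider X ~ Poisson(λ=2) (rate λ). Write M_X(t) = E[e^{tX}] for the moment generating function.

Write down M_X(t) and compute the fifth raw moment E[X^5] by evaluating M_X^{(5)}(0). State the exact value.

E[X^5] = D^5[M](0) = 454

M_X(t) = e^(2*e^(t) - 2)
D^5[M](t) = (32*e^(5*t)*e^(2*e^(t)) + 160*e^(4*t)*e^(2*e^(t)) + 200*e^(3*t)*e^(2*e^(t)) + 60*e^(2*t)*e^(2*e^(t)) + 2*e^(t)*e^(2*e^(t)))*e^(-2)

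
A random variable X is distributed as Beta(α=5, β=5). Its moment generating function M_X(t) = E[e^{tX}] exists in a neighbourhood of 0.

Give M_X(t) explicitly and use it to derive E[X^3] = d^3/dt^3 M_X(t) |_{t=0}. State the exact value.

E[X^3] = M^(3)(0) = 7/44

M_X(t) = ₁F₁(5; 10; t)
M^(3)(t) = 7*₁F₁(8; 13; t)/44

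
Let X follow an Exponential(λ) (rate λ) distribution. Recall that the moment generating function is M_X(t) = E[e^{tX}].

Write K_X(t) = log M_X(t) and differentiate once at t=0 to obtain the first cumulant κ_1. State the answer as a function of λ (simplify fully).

M_X(t) = λ/(λ - t)
K_X(t) = log M_X(t) = log(λ) - log(λ - t)
D[K](t) = -1/(-λ + t)

κ_1 = D[K](0) = 1/λ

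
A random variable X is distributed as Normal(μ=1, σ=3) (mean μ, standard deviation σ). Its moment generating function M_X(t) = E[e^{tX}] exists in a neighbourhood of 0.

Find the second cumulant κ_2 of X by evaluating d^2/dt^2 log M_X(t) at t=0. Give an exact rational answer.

M_X(t) = e^(9*t^2/2 + t)
K_X(t) = log M_X(t) = 9*t^2/2 + t
dK/dt = 9*t + 1
d^2K/dt^2 = 9

κ_2 = d^2K/dt^2 |_{t=0} = 9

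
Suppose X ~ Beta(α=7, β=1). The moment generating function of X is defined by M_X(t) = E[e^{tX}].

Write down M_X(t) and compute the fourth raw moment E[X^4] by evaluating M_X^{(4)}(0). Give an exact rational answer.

E[X^4] = M′′′′(0) = 7/11

M_X(t) = ₁F₁(7; 8; t)
M′(t) = 7*₁F₁(8; 9; t)/8
M′′(t) = 7*₁F₁(9; 10; t)/9
M′′′(t) = 7*₁F₁(10; 11; t)/10
M′′′′(t) = 7*₁F₁(11; 12; t)/11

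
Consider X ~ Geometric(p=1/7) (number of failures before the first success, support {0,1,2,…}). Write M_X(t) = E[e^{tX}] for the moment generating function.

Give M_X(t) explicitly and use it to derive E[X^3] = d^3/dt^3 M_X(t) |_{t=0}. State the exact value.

M_X(t) = 1/(7*(1 - 6*e^(t)/7))
M^(3)(t) = (216*e^(3*t) + 1008*e^(2*t) + 294*e^(t))/(1296*e^(4*t) - 6048*e^(3*t) + 10584*e^(2*t) - 8232*e^(t) + 2401)

E[X^3] = M^(3)(0) = 1518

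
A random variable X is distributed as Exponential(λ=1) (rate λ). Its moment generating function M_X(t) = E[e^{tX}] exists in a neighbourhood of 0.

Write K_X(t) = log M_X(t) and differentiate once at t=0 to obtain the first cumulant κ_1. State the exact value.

M_X(t) = 1/(1 - t)
K_X(t) = log M_X(t) = -log(1 - t)
D[K](t) = -1/(t - 1)

κ_1 = D[K](0) = 1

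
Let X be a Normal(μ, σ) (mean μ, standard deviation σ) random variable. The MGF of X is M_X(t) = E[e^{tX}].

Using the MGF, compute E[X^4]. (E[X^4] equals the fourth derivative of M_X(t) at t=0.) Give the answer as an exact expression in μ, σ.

E[X^4] = d^4M/dt^4 |_{t=0} = μ^4 + 6*μ^2*σ^2 + 3*σ^4

M_X(t) = e^(μ*t + σ^2*t^2/2)
dM/dt = μ*e^(μ*t)*e^(σ^2*t^2/2) + σ^2*t*e^(μ*t)*e^(σ^2*t^2/2)
d^2M/dt^2 = μ^2*e^(μ*t)*e^(σ^2*t^2/2) + 2*μ*σ^2*t*e^(μ*t)*e^(σ^2*t^2/2) + σ^4*t^2*e^(μ*t)*e^(σ^2*t^2/2) + σ^2*e^(μ*t)*e^(σ^2*t^2/2)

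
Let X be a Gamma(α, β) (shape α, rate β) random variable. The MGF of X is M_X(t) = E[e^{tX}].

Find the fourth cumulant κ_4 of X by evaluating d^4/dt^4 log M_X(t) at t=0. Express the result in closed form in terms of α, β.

κ_4 = K^(4)(0) = 6*α/β^4

M_X(t) = (β/(β - t))^α
K_X(t) = log M_X(t) = α*(log(β) - log(β - t))
K^(4)(t) = 6*α/(β^4 - 4*β^3*t + 6*β^2*t^2 - 4*β*t^3 + t^4)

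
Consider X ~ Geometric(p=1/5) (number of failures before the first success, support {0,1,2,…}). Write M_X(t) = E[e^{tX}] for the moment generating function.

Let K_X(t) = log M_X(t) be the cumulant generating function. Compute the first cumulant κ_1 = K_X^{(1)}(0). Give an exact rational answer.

M_X(t) = 1/(5*(1 - 4*e^(t)/5))
K_X(t) = log M_X(t) = -log(1 - 4*e^(t)/5) - log(5)
K^(1)(t) = -4*e^(t)/(4*e^(t) - 5)

κ_1 = K^(1)(0) = 4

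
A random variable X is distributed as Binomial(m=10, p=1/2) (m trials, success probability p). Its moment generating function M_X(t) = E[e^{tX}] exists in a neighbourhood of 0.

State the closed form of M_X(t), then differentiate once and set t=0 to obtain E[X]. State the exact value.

M_X(t) = (e^(t)/2 + 1/2)^10

E[X] = M′(0) = 5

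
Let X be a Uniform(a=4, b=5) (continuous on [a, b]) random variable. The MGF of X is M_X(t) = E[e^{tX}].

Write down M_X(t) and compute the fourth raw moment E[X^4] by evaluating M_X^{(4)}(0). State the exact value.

M_X(t) = (e^(5*t) - e^(4*t))/t
M′(t) = (5*t*e^(5*t) - 4*t*e^(4*t) - e^(5*t) + e^(4*t))/t^2
M′′(t) = (25*t^2*e^(5*t) - 16*t^2*e^(4*t) - 10*t*e^(5*t) + 8*t*e^(4*t) + 2*e^(5*t) - 2*e^(4*t))/t^3
M′′′(t) = (125*t^3*e^(5*t) - 64*t^3*e^(4*t) - 75*t^2*e^(5*t) + 48*t^2*e^(4*t) + 30*t*e^(5*t) - 24*t*e^(4*t) - 6*e^(5*t) + 6*e^(4*t))/t^4

E[X^4] = M′′′′(0) = 2101/5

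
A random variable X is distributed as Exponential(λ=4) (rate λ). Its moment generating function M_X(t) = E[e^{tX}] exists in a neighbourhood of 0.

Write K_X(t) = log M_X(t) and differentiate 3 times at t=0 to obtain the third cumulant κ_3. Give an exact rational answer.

κ_3 = d^3K/dt^3 |_{t=0} = 1/32

M_X(t) = 4/(4 - t)
K_X(t) = log M_X(t) = -log(4 - t) + 2*log(2)
dK/dt = -1/(t - 4)
d^2K/dt^2 = 1/(t^2 - 8*t + 16)
d^3K/dt^3 = -2/(t^3 - 12*t^2 + 48*t - 64)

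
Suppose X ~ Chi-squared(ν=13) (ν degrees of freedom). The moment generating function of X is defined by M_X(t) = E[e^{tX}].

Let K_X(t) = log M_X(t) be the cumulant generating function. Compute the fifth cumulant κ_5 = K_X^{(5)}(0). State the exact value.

M_X(t) = (1 - 2*t)^(-13/2)
K_X(t) = log M_X(t) = -13*log(1 - 2*t)/2
K^(5)(t) = -4992/(32*t^5 - 80*t^4 + 80*t^3 - 40*t^2 + 10*t - 1)

κ_5 = K^(5)(0) = 4992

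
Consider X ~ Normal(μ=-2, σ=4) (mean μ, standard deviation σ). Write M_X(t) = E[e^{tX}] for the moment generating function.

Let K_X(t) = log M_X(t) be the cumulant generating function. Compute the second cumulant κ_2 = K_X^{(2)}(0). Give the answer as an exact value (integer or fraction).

κ_2 = d^2K/dt^2 |_{t=0} = 16

M_X(t) = e^(8*t^2 - 2*t)
K_X(t) = log M_X(t) = 8*t^2 - 2*t
dK/dt = 16*t - 2
d^2K/dt^2 = 16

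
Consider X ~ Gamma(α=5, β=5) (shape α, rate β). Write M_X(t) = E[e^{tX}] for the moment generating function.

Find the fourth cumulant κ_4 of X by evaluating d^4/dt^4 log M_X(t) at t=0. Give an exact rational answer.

M_X(t) = 3125/(5 - t)^5
K_X(t) = log M_X(t) = -5*log(5 - t) + 5*log(5)
D^4[K](t) = 30/(t^4 - 20*t^3 + 150*t^2 - 500*t + 625)

κ_4 = D^4[K](0) = 6/125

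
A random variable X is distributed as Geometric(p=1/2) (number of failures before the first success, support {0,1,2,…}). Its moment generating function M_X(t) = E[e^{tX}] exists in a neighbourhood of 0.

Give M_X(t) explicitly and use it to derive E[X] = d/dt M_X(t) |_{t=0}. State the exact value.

E[X] = dM/dt |_{t=0} = 1

M_X(t) = 1/(2*(1 - e^(t)/2))
dM/dt = e^(t)/(e^(2*t) - 4*e^(t) + 4)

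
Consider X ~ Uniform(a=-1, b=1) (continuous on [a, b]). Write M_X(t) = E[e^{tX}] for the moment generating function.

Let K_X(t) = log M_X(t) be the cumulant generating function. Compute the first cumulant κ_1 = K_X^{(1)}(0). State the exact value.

κ_1 = dK/dt |_{t=0} = 0

M_X(t) = (e^(t) - e^(-t))/(2*t)
K_X(t) = log M_X(t) = -log(t) + log(e^(t) - e^(-t)) - log(2)
dK/dt = (t*e^(2*t) + t - e^(2*t) + 1)/(t*e^(2*t) - t)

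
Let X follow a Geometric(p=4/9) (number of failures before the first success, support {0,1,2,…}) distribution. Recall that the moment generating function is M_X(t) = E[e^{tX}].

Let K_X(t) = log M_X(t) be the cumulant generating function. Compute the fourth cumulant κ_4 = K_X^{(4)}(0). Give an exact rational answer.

M_X(t) = 4/(9*(1 - 5*e^(t)/9))
K_X(t) = log M_X(t) = -log(1 - 5*e^(t)/9) - 2*log(3) + 2*log(2)
dK/dt = -5*e^(t)/(5*e^(t) - 9)
d^2K/dt^2 = 45*e^(t)/(25*e^(2*t) - 90*e^(t) + 81)
d^3K/dt^3 = (-225*e^(2*t) - 405*e^(t))/(125*e^(3*t) - 675*e^(2*t) + 1215*e^(t) - 729)
d^4K/dt^4 = (1125*e^(3*t) + 8100*e^(2*t) + 3645*e^(t))/(625*e^(4*t) - 4500*e^(3*t) + 12150*e^(2*t) - 14580*e^(t) + 6561)

κ_4 = d^4K/dt^4 |_{t=0} = 6435/128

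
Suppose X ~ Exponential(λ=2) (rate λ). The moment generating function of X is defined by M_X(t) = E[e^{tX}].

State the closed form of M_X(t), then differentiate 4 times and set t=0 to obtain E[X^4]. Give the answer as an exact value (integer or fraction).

E[X^4] = d^4M/dt^4 |_{t=0} = 3/2

M_X(t) = 2/(2 - t)
dM/dt = 2/(t^2 - 4*t + 4)
d^2M/dt^2 = -4/(t^3 - 6*t^2 + 12*t - 8)
d^3M/dt^3 = 12/(t^4 - 8*t^3 + 24*t^2 - 32*t + 16)
d^4M/dt^4 = -48/(t^5 - 10*t^4 + 40*t^3 - 80*t^2 + 80*t - 32)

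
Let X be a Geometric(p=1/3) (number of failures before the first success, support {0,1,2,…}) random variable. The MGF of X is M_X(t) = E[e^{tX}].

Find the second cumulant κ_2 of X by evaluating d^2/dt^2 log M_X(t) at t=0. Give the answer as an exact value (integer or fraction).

M_X(t) = 1/(3*(1 - 2*e^(t)/3))
K_X(t) = log M_X(t) = -log(1 - 2*e^(t)/3) - log(3)
D^2[K](t) = 6*e^(t)/(4*e^(2*t) - 12*e^(t) + 9)

κ_2 = D^2[K](0) = 6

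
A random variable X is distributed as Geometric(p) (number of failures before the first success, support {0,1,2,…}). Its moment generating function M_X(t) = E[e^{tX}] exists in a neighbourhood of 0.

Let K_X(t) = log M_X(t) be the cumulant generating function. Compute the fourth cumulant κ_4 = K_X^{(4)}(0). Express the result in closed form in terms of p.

κ_4 = d^4K/dt^4 |_{t=0} = (-p^3 + 7*p^2 - 12*p + 6)/p^4

M_X(t) = p/(-(1 - p)*e^(t) + 1)
K_X(t) = log M_X(t) = log(p) - log(-(1 - p)*e^(t) + 1)
dK/dt = (-p*e^(t) + e^(t))/(p*e^(t) - e^(t) + 1)
d^2K/dt^2 = (-p*e^(t) + e^(t))/(p^2*e^(2*t) - 2*p*e^(2*t) + 2*p*e^(t) + e^(2*t) - 2*e^(t) + 1)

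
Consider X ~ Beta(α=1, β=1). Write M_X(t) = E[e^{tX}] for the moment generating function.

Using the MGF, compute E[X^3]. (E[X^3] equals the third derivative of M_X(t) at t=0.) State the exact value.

E[X^3] = M′′′(0) = 1/4

M_X(t) = ₁F₁(1; 2; t)
M′(t) = ₁F₁(2; 3; t)/2
M′′(t) = ₁F₁(3; 4; t)/3
M′′′(t) = ₁F₁(4; 5; t)/4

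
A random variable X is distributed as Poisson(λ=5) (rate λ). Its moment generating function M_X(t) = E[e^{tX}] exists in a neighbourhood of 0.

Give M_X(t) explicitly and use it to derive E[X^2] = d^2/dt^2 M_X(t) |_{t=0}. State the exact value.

M_X(t) = e^(5*e^(t) - 5)
D^2[M](t) = (25*e^(2*t)*e^(5*e^(t)) + 5*e^(t)*e^(5*e^(t)))*e^(-5)

E[X^2] = D^2[M](0) = 30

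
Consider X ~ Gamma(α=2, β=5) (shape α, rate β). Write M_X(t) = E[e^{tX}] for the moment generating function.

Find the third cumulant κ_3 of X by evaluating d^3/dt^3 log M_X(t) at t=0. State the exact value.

κ_3 = d^3K/dt^3 |_{t=0} = 4/125

M_X(t) = 25/(5 - t)^2
K_X(t) = log M_X(t) = -2*log(5 - t) + 2*log(5)
dK/dt = -2/(t - 5)
d^2K/dt^2 = 2/(t^2 - 10*t + 25)
d^3K/dt^3 = -4/(t^3 - 15*t^2 + 75*t - 125)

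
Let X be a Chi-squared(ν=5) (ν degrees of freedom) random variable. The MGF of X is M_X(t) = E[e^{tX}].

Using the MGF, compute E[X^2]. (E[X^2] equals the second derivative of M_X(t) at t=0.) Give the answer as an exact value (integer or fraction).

M_X(t) = (1 - 2*t)^(-5/2)
M^(2)(t) = 35/(16*t^4*√(1 - 2*t) - 32*t^3*√(1 - 2*t) + 24*t^2*√(1 - 2*t) - 8*t*√(1 - 2*t) + √(1 - 2*t))

E[X^2] = M^(2)(0) = 35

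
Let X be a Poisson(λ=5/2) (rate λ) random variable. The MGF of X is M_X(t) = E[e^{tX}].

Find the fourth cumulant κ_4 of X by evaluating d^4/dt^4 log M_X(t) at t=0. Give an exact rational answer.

κ_4 = K^(4)(0) = 5/2

M_X(t) = e^(5*e^(t)/2 - 5/2)
K_X(t) = log M_X(t) = 5*e^(t)/2 - 5/2
K^(4)(t) = 5*e^(t)/2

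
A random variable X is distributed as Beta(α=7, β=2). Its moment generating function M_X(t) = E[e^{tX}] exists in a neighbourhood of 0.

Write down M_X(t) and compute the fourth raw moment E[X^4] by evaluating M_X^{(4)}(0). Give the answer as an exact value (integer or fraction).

M_X(t) = ₁F₁(7; 9; t)
dM/dt = 7*₁F₁(8; 10; t)/9
d^2M/dt^2 = 28*₁F₁(9; 11; t)/45
d^3M/dt^3 = 28*₁F₁(10; 12; t)/55
d^4M/dt^4 = 14*₁F₁(11; 13; t)/33

E[X^4] = d^4M/dt^4 |_{t=0} = 14/33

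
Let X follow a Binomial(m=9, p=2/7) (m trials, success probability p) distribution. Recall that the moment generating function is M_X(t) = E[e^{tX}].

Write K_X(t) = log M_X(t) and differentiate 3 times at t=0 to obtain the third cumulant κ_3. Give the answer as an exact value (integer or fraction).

κ_3 = D^3[K](0) = 270/343

M_X(t) = (2*e^(t)/7 + 5/7)^9
K_X(t) = log M_X(t) = 9*log(2*e^(t)/7 + 5/7)
D^3[K](t) = (-180*e^(2*t) + 450*e^(t))/(8*e^(3*t) + 60*e^(2*t) + 150*e^(t) + 125)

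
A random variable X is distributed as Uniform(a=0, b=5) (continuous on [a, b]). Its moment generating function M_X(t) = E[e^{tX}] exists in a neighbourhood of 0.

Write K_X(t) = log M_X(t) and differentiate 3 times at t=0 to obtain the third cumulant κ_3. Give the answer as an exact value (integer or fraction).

M_X(t) = (e^(5*t) - 1)/(5*t)
K_X(t) = log M_X(t) = -log(t) + log(e^(5*t) - 1) - log(5)
dK/dt = (5*t*e^(5*t) - e^(5*t) + 1)/(t*e^(5*t) - t)
d^2K/dt^2 = (-25*t^2*e^(5*t) + e^(10*t) - 2*e^(5*t) + 1)/(t^2*e^(10*t) - 2*t^2*e^(5*t) + t^2)
d^3K/dt^3 = (125*t^3*e^(10*t) + 125*t^3*e^(5*t) - 2*e^(15*t) + 6*e^(10*t) - 6*e^(5*t) + 2)/(t^3*e^(15*t) - 3*t^3*e^(10*t) + 3*t^3*e^(5*t) - t^3)

κ_3 = d^3K/dt^3 |_{t=0} = 0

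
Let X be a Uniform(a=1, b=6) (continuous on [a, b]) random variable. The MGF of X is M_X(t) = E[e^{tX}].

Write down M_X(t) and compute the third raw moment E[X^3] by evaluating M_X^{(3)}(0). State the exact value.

M_X(t) = (e^(6*t) - e^(t))/(5*t)
D^3[M](t) = (216*t^3*e^(6*t) - t^3*e^(t) - 108*t^2*e^(6*t) + 3*t^2*e^(t) + 36*t*e^(6*t) - 6*t*e^(t) - 6*e^(6*t) + 6*e^(t))/(5*t^4)

E[X^3] = D^3[M](0) = 259/4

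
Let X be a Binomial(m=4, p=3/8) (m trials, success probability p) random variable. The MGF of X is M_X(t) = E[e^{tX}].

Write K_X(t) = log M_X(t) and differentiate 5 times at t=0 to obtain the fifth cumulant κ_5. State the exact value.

M_X(t) = (3*e^(t)/8 + 5/8)^4
K_X(t) = log M_X(t) = 4*log(3*e^(t)/8 + 5/8)
K′(t) = 12*e^(t)/(3*e^(t) + 5)
K′′(t) = 60*e^(t)/(9*e^(2*t) + 30*e^(t) + 25)
K′′′(t) = (-180*e^(2*t) + 300*e^(t))/(27*e^(3*t) + 135*e^(2*t) + 225*e^(t) + 125)
K′′′′(t) = (540*e^(3*t) - 3600*e^(2*t) + 1500*e^(t))/(81*e^(4*t) + 540*e^(3*t) + 1350*e^(2*t) + 1500*e^(t) + 625)
K′′′′′(t) = (-1620*e^(4*t) + 29700*e^(3*t) - 49500*e^(2*t) + 7500*e^(t))/(243*e^(5*t) + 2025*e^(4*t) + 6750*e^(3*t) + 11250*e^(2*t) + 9375*e^(t) + 3125)

κ_5 = K′′′′′(0) = -435/1024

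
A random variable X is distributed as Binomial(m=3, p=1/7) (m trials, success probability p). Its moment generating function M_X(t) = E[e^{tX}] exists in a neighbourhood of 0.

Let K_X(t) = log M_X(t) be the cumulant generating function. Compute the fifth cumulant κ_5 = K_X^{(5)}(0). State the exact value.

κ_5 = K^(5)(0) = -2070/16807

M_X(t) = (e^(t)/7 + 6/7)^3
K_X(t) = log M_X(t) = 3*log(e^(t)/7 + 6/7)
K^(5)(t) = (-18*e^(4*t) + 1188*e^(3*t) - 7128*e^(2*t) + 3888*e^(t))/(e^(5*t) + 30*e^(4*t) + 360*e^(3*t) + 2160*e^(2*t) + 6480*e^(t) + 7776)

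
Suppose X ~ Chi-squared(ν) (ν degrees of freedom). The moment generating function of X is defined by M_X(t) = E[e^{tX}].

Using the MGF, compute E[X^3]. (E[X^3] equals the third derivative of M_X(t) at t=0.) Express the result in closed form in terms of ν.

M_X(t) = (1 - 2*t)^(-ν/2)
M^(3)(t) = (-ν^3 - 6*ν^2 - 8*ν)/(8*t^3*(1 - 2*t)^(ν/2) - 12*t^2*(1 - 2*t)^(ν/2) + 6*t*(1 - 2*t)^(ν/2) - (1 - 2*t)^(ν/2))

E[X^3] = M^(3)(0) = ν*(ν^2 + 6*ν + 8)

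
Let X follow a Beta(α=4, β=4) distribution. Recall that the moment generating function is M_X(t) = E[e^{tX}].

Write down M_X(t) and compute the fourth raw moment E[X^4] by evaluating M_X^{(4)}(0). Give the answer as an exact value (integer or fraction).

M_X(t) = ₁F₁(4; 8; t)
D^4[M](t) = 7*₁F₁(8; 12; t)/66

E[X^4] = D^4[M](0) = 7/66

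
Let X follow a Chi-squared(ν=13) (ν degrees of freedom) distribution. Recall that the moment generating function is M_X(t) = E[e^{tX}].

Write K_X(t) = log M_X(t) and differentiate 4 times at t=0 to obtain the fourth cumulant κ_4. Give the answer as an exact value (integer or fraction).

M_X(t) = (1 - 2*t)^(-13/2)
K_X(t) = log M_X(t) = -13*log(1 - 2*t)/2
dK/dt = -13/(2*t - 1)
d^2K/dt^2 = 26/(4*t^2 - 4*t + 1)
d^3K/dt^3 = -104/(8*t^3 - 12*t^2 + 6*t - 1)
d^4K/dt^4 = 624/(16*t^4 - 32*t^3 + 24*t^2 - 8*t + 1)

κ_4 = d^4K/dt^4 |_{t=0} = 624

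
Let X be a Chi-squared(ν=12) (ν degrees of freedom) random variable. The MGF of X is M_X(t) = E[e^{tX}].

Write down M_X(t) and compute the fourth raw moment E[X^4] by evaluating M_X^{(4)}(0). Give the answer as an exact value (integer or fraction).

E[X^4] = d^4M/dt^4 |_{t=0} = 48384

M_X(t) = (1 - 2*t)^(-6)
dM/dt = -12/(128*t^7 - 448*t^6 + 672*t^5 - 560*t^4 + 280*t^3 - 84*t^2 + 14*t - 1)
d^2M/dt^2 = 168/(256*t^8 - 1024*t^7 + 1792*t^6 - 1792*t^5 + 1120*t^4 - 448*t^3 + 112*t^2 - 16*t + 1)
d^3M/dt^3 = -2688/(512*t^9 - 2304*t^8 + 4608*t^7 - 5376*t^6 + 4032*t^5 - 2016*t^4 + 672*t^3 - 144*t^2 + 18*t - 1)
d^4M/dt^4 = 48384/(1024*t^10 - 5120*t^9 + 11520*t^8 - 15360*t^7 + 13440*t^6 - 8064*t^5 + 3360*t^4 - 960*t^3 + 180*t^2 - 20*t + 1)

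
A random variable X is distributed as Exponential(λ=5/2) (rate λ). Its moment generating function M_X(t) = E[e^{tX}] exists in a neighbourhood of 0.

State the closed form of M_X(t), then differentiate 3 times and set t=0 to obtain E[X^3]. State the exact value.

E[X^3] = M′′′(0) = 48/125

M_X(t) = 5/(2*(5/2 - t))
M′(t) = 10/(4*t^2 - 20*t + 25)
M′′(t) = -40/(8*t^3 - 60*t^2 + 150*t - 125)
M′′′(t) = 240/(16*t^4 - 160*t^3 + 600*t^2 - 1000*t + 625)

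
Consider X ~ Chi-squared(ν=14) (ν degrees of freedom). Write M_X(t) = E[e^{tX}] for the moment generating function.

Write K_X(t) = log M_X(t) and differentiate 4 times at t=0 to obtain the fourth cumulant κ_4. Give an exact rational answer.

M_X(t) = (1 - 2*t)^(-7)
K_X(t) = log M_X(t) = -7*log(1 - 2*t)
dK/dt = -14/(2*t - 1)
d^2K/dt^2 = 28/(4*t^2 - 4*t + 1)
d^3K/dt^3 = -112/(8*t^3 - 12*t^2 + 6*t - 1)
d^4K/dt^4 = 672/(16*t^4 - 32*t^3 + 24*t^2 - 8*t + 1)

κ_4 = d^4K/dt^4 |_{t=0} = 672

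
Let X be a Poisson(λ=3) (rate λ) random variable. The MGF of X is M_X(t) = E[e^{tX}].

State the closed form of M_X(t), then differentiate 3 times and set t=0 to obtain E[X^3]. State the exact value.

M_X(t) = e^(3*e^(t) - 3)
dM/dt = 3*e^(-3)*e^(t)*e^(3*e^(t))
d^2M/dt^2 = (9*e^(2*t)*e^(3*e^(t)) + 3*e^(t)*e^(3*e^(t)))*e^(-3)
d^3M/dt^3 = (27*e^(3*t)*e^(3*e^(t)) + 27*e^(2*t)*e^(3*e^(t)) + 3*e^(t)*e^(3*e^(t)))*e^(-3)

E[X^3] = d^3M/dt^3 |_{t=0} = 57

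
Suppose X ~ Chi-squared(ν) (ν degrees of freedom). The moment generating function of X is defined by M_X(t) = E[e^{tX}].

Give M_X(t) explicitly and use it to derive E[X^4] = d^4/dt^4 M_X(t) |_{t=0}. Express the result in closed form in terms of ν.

M_X(t) = (1 - 2*t)^(-ν/2)
dM/dt = -ν/(2*t*(1 - 2*t)^(ν/2) - (1 - 2*t)^(ν/2))
d^2M/dt^2 = (ν^2 + 2*ν)/(4*t^2*(1 - 2*t)^(ν/2) - 4*t*(1 - 2*t)^(ν/2) + (1 - 2*t)^(ν/2))
d^3M/dt^3 = (-ν^3 - 6*ν^2 - 8*ν)/(8*t^3*(1 - 2*t)^(ν/2) - 12*t^2*(1 - 2*t)^(ν/2) + 6*t*(1 - 2*t)^(ν/2) - (1 - 2*t)^(ν/2))
d^4M/dt^4 = (ν^4 + 12*ν^3 + 44*ν^2 + 48*ν)/(16*t^4*(1 - 2*t)^(ν/2) - 32*t^3*(1 - 2*t)^(ν/2) + 24*t^2*(1 - 2*t)^(ν/2) - 8*t*(1 - 2*t)^(ν/2) + (1 - 2*t)^(ν/2))

E[X^4] = d^4M/dt^4 |_{t=0} = ν*(ν^3 + 12*ν^2 + 44*ν + 48)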